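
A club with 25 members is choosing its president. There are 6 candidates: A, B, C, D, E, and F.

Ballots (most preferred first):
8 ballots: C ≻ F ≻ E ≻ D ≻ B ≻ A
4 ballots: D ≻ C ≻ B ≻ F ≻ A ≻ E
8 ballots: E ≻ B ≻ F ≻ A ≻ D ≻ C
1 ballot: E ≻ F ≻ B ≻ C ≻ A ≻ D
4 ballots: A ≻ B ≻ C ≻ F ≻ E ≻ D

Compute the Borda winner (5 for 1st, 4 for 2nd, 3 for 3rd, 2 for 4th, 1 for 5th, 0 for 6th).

A: 8×0 + 4×1 + 8×2 + 1×1 + 4×5 = 41
B: 8×1 + 4×3 + 8×4 + 1×3 + 4×4 = 71
C: 8×5 + 4×4 + 8×0 + 1×2 + 4×3 = 70
D: 8×2 + 4×5 + 8×1 + 1×0 + 4×0 = 44
E: 8×3 + 4×0 + 8×5 + 1×5 + 4×1 = 73
F: 8×4 + 4×2 + 8×3 + 1×4 + 4×2 = 76

F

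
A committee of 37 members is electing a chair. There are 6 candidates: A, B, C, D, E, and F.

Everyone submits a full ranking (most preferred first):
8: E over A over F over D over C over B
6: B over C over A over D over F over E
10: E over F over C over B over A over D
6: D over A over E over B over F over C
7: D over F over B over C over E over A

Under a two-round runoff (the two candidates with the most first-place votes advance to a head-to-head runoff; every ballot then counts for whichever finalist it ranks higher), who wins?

D

Round 1 first-place votes: A 0, B 6, C 0, D 13, E 18, F 0. E and D advance.
Runoff: E is ranked above D on 18 ballots, D above E on 19.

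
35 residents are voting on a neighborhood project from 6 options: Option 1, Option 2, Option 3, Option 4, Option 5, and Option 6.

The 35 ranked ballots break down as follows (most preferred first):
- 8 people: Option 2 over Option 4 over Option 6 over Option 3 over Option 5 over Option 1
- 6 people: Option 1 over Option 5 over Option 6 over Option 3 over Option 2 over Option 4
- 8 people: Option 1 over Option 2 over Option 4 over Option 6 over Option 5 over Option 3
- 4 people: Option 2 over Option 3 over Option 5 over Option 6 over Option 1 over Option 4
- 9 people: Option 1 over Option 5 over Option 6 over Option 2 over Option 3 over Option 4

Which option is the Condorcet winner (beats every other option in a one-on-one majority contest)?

Option 1 vs Option 2: 23–12
Option 1 vs Option 3: 23–12
Option 1 vs Option 4: 27–8
Option 1 vs Option 5: 23–12
Option 1 vs Option 6: 23–12
Option 1 beats every other option.

Option 1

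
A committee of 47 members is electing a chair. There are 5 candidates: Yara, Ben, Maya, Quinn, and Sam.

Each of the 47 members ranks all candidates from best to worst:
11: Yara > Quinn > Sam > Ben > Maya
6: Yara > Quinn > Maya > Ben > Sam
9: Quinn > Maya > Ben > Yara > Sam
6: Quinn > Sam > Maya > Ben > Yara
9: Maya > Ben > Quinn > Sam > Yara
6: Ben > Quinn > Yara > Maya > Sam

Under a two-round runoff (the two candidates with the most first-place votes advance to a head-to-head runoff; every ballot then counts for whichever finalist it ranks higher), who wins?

Quinn

Round 1 first-place votes: Yara 17, Ben 6, Maya 9, Quinn 15, Sam 0. Yara and Quinn advance.
Runoff: Yara is ranked above Quinn on 17 ballots, Quinn above Yara on 30.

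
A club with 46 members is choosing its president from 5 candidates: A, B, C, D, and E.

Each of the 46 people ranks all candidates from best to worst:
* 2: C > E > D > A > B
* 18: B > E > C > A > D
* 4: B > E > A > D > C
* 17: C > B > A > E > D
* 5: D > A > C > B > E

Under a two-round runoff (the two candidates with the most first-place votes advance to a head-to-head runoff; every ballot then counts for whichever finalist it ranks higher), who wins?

C

Round 1 first-place votes: A 0, B 22, C 19, D 5, E 0. B and C advance.
Runoff: B is ranked above C on 22 ballots, C above B on 24.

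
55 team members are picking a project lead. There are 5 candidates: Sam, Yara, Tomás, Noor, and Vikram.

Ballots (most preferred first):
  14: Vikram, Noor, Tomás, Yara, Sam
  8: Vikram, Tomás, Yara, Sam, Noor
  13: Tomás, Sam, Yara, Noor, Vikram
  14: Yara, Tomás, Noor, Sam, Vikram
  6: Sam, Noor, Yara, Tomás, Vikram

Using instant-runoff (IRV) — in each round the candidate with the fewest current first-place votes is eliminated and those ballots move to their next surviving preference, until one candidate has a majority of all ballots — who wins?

Yara

Round 1: Sam 6, Yara 14, Tomás 13, Noor 0, Vikram 22. Noor eliminated.
Round 2: Sam 6, Yara 14, Tomás 13, Vikram 22. Sam eliminated.
Round 3: Yara 20, Tomás 13, Vikram 22. Tomás eliminated.
Round 4: Yara 33, Vikram 22. Yara has a majority (≥28).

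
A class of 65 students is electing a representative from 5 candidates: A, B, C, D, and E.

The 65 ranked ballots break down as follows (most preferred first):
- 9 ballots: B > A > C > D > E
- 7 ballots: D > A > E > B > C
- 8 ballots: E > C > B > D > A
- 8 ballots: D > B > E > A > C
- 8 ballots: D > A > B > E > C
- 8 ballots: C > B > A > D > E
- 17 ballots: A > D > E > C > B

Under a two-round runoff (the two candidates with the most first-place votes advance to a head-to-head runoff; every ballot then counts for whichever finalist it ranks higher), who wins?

A

Round 1 first-place votes: A 17, B 9, C 8, D 23, E 8. D and A advance.
Runoff: D is ranked above A on 31 ballots, A above D on 34.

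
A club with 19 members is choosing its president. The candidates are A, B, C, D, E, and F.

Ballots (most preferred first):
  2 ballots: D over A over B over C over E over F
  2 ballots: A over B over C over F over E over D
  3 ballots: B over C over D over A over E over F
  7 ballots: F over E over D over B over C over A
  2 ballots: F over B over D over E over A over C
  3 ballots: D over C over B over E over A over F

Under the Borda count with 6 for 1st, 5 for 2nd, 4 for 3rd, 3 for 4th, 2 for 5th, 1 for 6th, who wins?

A: 2×5 + 2×6 + 3×3 + 7×1 + 2×2 + 3×2 = 48
B: 2×4 + 2×5 + 3×6 + 7×3 + 2×5 + 3×4 = 79
C: 2×3 + 2×4 + 3×5 + 7×2 + 2×1 + 3×5 = 60
D: 2×6 + 2×1 + 3×4 + 7×4 + 2×4 + 3×6 = 80
E: 2×2 + 2×2 + 3×2 + 7×5 + 2×3 + 3×3 = 64
F: 2×1 + 2×3 + 3×1 + 7×6 + 2×6 + 3×1 = 68

D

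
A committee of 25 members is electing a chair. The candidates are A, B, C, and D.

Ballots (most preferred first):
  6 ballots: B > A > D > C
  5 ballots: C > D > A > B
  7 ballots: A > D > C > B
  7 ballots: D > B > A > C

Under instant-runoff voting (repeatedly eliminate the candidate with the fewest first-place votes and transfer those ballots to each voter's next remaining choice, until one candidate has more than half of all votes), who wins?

Round 1: A 7, B 6, C 5, D 7. C eliminated.
Round 2: A 7, B 6, D 12. B eliminated.
Round 3: A 13, D 12. A has a majority (≥13).

A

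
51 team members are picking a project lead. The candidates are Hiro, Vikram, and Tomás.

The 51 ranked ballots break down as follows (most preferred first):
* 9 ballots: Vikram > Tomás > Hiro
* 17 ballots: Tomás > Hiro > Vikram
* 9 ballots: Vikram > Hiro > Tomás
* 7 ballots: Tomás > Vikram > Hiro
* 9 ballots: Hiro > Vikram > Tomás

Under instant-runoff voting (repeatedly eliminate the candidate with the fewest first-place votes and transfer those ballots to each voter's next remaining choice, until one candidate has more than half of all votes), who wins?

Round 1: Hiro 9, Vikram 18, Tomás 24. Hiro eliminated.
Round 2: Vikram 27, Tomás 24. Vikram has a majority (≥26).

Vikram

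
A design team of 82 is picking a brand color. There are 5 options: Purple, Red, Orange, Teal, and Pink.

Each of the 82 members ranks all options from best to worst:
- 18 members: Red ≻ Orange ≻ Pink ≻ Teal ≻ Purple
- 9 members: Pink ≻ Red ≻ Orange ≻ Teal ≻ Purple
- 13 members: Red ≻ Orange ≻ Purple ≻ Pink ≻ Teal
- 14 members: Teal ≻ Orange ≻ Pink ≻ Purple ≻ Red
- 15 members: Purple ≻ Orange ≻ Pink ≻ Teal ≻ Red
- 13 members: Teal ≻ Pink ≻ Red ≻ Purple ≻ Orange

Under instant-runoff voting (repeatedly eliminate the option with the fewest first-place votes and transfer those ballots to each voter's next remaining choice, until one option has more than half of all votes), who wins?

Round 1: Purple 15, Red 31, Orange 0, Teal 27, Pink 9. Orange eliminated.
Round 2: Purple 15, Red 31, Teal 27, Pink 9. Pink eliminated.
Round 3: Purple 15, Red 40, Teal 27. Purple eliminated.
Round 4: Red 40, Teal 42. Teal has a majority (≥42).

Teal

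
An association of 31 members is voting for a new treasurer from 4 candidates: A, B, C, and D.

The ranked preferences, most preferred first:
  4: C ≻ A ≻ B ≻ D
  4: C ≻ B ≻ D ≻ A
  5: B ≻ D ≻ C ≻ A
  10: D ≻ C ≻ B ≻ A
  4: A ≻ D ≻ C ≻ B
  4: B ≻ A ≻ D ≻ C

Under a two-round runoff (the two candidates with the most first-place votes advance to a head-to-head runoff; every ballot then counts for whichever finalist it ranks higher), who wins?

Round 1 first-place votes: A 4, B 9, C 8, D 10. D and B advance.
Runoff: D is ranked above B on 14 ballots, B above D on 17.

B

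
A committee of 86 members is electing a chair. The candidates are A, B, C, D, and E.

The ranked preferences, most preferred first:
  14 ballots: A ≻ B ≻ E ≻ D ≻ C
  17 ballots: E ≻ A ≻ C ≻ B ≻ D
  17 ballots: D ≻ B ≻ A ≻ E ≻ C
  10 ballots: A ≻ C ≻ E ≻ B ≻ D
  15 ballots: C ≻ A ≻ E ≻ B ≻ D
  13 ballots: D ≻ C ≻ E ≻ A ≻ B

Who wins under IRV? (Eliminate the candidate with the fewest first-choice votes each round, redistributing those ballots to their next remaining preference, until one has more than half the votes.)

Round 1: A 24, B 0, C 15, D 30, E 17. B eliminated.
Round 2: A 24, C 15, D 30, E 17. C eliminated.
Round 3: A 39, D 30, E 17. E eliminated.
Round 4: A 56, D 30. A has a majority (≥44).

A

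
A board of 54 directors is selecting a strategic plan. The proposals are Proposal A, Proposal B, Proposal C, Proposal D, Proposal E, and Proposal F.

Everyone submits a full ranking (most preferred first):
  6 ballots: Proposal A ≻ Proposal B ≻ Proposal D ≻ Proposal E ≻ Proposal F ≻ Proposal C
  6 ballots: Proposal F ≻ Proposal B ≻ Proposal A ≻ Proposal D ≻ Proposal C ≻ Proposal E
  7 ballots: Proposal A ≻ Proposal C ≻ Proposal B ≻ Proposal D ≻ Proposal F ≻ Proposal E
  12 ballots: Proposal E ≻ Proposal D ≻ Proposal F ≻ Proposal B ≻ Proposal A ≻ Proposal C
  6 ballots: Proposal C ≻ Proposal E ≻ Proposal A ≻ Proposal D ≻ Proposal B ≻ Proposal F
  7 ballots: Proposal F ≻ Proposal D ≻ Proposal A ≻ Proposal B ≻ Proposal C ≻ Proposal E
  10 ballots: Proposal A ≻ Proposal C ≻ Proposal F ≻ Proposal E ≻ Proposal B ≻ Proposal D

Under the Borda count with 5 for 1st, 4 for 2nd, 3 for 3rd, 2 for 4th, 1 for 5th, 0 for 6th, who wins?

Proposal A: 6×5 + 6×3 + 7×5 + 12×1 + 6×3 + 7×3 + 10×5 = 184
Proposal B: 6×4 + 6×4 + 7×3 + 12×2 + 6×1 + 7×2 + 10×1 = 123
Proposal C: 6×0 + 6×1 + 7×4 + 12×0 + 6×5 + 7×1 + 10×4 = 111
Proposal D: 6×3 + 6×2 + 7×2 + 12×4 + 6×2 + 7×4 + 10×0 = 132
Proposal E: 6×2 + 6×0 + 7×0 + 12×5 + 6×4 + 7×0 + 10×2 = 116
Proposal F: 6×1 + 6×5 + 7×1 + 12×3 + 6×0 + 7×5 + 10×3 = 144

Proposal A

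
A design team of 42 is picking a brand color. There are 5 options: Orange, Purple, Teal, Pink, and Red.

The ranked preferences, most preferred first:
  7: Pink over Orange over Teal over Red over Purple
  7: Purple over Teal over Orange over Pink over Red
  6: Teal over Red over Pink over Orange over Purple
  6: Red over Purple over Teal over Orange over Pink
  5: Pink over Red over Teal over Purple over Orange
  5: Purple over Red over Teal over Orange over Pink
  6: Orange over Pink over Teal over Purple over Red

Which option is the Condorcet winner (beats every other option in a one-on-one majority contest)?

Teal

Teal vs Orange: 29–13
Teal vs Purple: 24–18
Teal vs Pink: 24–18
Teal vs Red: 26–16
Teal beats every other option.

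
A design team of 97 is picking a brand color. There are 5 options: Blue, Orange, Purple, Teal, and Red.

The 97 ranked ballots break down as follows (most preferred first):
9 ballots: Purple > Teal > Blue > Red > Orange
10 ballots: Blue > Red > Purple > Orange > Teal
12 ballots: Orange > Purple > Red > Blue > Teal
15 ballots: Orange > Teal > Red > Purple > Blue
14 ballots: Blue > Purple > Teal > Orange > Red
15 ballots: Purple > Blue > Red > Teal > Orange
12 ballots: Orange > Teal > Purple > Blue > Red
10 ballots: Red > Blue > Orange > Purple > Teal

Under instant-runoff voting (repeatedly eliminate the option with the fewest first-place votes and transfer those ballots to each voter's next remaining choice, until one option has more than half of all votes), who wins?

Round 1: Blue 24, Orange 39, Purple 24, Teal 0, Red 10. Teal eliminated.
Round 2: Blue 24, Orange 39, Purple 24, Red 10. Red eliminated.
Round 3: Blue 34, Orange 39, Purple 24. Purple eliminated.
Round 4: Blue 58, Orange 39. Blue has a majority (≥49).

Blue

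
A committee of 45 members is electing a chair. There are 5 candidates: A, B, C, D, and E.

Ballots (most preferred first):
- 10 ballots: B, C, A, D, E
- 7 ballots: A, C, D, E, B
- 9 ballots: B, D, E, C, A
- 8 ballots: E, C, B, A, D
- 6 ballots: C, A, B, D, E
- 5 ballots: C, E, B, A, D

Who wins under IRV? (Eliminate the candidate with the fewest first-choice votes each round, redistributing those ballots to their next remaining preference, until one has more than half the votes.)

C

Round 1: A 7, B 19, C 11, D 0, E 8. D eliminated.
Round 2: A 7, B 19, C 11, E 8. A eliminated.
Round 3: B 19, C 18, E 8. E eliminated.
Round 4: B 19, C 26. C has a majority (≥23).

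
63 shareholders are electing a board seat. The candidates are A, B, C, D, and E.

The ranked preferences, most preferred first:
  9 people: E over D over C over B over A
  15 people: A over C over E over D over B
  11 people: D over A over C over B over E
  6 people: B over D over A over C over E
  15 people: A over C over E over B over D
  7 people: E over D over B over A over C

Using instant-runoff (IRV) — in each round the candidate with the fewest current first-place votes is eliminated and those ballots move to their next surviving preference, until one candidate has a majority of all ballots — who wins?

D

Round 1: A 30, B 6, C 0, D 11, E 16. C eliminated.
Round 2: A 30, B 6, D 11, E 16. B eliminated.
Round 3: A 30, D 17, E 16. E eliminated.
Round 4: A 30, D 33. D has a majority (≥32).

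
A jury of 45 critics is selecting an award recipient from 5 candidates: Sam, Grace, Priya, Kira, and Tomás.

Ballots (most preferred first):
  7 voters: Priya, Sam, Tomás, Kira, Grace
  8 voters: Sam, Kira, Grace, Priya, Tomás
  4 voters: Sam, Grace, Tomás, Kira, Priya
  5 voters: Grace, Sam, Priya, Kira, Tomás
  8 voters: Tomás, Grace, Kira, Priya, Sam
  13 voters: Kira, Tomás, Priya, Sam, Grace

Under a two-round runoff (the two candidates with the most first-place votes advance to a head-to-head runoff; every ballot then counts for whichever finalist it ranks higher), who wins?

Sam

Round 1 first-place votes: Sam 12, Grace 5, Priya 7, Kira 13, Tomás 8. Kira and Sam advance.
Runoff: Kira is ranked above Sam on 21 ballots, Sam above Kira on 24.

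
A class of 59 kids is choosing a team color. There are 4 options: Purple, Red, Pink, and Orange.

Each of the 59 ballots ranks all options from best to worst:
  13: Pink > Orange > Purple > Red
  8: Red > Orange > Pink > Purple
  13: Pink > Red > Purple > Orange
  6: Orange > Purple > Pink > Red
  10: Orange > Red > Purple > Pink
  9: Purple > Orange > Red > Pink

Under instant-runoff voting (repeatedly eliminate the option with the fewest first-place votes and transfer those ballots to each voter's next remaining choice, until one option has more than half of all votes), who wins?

Round 1: Purple 9, Red 8, Pink 26, Orange 16. Red eliminated.
Round 2: Purple 9, Pink 26, Orange 24. Purple eliminated.
Round 3: Pink 26, Orange 33. Orange has a majority (≥30).

Orange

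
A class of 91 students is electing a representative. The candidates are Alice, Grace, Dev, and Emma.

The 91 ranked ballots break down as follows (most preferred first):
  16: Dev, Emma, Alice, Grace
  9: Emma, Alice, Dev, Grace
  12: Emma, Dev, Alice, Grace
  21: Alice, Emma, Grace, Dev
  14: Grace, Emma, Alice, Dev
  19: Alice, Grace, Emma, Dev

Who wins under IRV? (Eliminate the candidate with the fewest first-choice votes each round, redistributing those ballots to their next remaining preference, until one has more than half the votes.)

Round 1: Alice 40, Grace 14, Dev 16, Emma 21. Grace eliminated.
Round 2: Alice 40, Dev 16, Emma 35. Dev eliminated.
Round 3: Alice 40, Emma 51. Emma has a majority (≥46).

Emma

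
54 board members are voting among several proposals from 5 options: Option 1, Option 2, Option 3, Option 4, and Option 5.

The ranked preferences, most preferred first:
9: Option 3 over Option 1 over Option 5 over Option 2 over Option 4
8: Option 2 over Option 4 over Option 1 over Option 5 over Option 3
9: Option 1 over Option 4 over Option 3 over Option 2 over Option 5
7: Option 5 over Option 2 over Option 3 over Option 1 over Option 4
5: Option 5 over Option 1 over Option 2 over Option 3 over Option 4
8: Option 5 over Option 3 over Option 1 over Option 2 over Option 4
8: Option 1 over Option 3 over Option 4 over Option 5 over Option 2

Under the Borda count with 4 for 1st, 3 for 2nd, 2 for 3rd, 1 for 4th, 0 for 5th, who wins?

Option 1

Option 1: 9×3 + 8×2 + 9×4 + 7×1 + 5×3 + 8×2 + 8×4 = 149
Option 2: 9×1 + 8×4 + 9×1 + 7×3 + 5×2 + 8×1 + 8×0 = 89
Option 3: 9×4 + 8×0 + 9×2 + 7×2 + 5×1 + 8×3 + 8×3 = 121
Option 4: 9×0 + 8×3 + 9×3 + 7×0 + 5×0 + 8×0 + 8×2 = 67
Option 5: 9×2 + 8×1 + 9×0 + 7×4 + 5×4 + 8×4 + 8×1 = 114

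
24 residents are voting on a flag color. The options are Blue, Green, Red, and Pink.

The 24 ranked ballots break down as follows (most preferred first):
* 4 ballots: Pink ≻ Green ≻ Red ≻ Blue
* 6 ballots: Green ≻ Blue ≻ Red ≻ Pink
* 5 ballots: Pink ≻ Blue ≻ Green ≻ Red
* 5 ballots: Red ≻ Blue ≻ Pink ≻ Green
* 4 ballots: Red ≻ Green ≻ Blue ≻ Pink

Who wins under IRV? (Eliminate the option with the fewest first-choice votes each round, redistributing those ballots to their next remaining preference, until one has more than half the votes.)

Red

Round 1: Blue 0, Green 6, Red 9, Pink 9. Blue eliminated.
Round 2: Green 6, Red 9, Pink 9. Green eliminated.
Round 3: Red 15, Pink 9. Red has a majority (≥13).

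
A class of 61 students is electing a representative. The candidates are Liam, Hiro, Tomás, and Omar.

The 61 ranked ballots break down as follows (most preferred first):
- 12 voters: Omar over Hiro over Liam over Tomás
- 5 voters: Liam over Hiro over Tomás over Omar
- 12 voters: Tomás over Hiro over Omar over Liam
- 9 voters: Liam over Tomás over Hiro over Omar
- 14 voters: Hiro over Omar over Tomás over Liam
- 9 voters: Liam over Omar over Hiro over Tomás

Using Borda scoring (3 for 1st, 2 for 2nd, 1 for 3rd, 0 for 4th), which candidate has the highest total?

Liam: 12×1 + 5×3 + 12×0 + 9×3 + 14×0 + 9×3 = 81
Hiro: 12×2 + 5×2 + 12×2 + 9×1 + 14×3 + 9×1 = 118
Tomás: 12×0 + 5×1 + 12×3 + 9×2 + 14×1 + 9×0 = 73
Omar: 12×3 + 5×0 + 12×1 + 9×0 + 14×2 + 9×2 = 94

Hiro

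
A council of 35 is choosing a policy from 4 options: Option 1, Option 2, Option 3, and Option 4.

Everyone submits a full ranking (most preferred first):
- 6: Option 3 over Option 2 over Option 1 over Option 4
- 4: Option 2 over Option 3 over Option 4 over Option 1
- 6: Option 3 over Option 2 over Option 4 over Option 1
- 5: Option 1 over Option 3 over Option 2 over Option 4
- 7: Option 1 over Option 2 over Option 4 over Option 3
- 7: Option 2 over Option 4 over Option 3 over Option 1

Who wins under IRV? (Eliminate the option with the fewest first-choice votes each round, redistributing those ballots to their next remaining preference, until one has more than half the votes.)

Round 1: Option 1 12, Option 2 11, Option 3 12, Option 4 0. Option 4 eliminated.
Round 2: Option 1 12, Option 2 11, Option 3 12. Option 2 eliminated.
Round 3: Option 1 12, Option 3 23. Option 3 has a majority (≥18).

Option 3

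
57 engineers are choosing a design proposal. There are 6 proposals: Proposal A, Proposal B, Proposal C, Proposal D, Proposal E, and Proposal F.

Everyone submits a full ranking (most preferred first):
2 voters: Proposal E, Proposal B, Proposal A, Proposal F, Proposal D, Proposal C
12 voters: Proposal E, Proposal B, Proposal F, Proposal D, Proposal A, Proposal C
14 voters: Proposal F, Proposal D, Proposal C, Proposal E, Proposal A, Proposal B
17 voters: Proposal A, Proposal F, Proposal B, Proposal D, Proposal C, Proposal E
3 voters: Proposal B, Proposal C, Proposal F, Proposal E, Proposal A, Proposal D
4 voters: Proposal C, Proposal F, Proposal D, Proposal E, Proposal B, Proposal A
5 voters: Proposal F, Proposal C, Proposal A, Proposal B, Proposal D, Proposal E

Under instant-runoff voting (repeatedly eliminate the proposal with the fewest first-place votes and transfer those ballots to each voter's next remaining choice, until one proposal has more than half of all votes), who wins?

Round 1: Proposal A 17, Proposal B 3, Proposal C 4, Proposal D 0, Proposal E 14, Proposal F 19. Proposal D eliminated.
Round 2: Proposal A 17, Proposal B 3, Proposal C 4, Proposal E 14, Proposal F 19. Proposal B eliminated.
Round 3: Proposal A 17, Proposal C 7, Proposal E 14, Proposal F 19. Proposal C eliminated.
Round 4: Proposal A 17, Proposal E 14, Proposal F 26. Proposal E eliminated.
Round 5: Proposal A 19, Proposal F 38. Proposal F has a majority (≥29).

Proposal F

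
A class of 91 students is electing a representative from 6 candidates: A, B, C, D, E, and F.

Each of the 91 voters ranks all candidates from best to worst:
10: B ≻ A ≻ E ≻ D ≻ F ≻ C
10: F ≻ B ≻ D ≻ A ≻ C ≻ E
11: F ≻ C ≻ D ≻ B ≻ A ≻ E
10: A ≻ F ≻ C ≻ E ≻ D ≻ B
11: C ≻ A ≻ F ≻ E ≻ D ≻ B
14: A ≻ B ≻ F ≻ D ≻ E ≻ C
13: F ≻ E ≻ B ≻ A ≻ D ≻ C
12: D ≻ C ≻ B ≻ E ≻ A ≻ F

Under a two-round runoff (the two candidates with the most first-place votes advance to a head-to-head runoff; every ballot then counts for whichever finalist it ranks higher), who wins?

A

Round 1 first-place votes: A 24, B 10, C 11, D 12, E 0, F 34. F and A advance.
Runoff: F is ranked above A on 34 ballots, A above F on 57.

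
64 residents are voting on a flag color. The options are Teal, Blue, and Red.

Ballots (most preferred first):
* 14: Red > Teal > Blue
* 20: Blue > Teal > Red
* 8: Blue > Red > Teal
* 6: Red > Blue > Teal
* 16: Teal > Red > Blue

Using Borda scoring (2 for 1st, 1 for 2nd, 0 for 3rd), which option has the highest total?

Teal: 14×1 + 20×1 + 8×0 + 6×0 + 16×2 = 66
Blue: 14×0 + 20×2 + 8×2 + 6×1 + 16×0 = 62
Red: 14×2 + 20×0 + 8×1 + 6×2 + 16×1 = 64

Teal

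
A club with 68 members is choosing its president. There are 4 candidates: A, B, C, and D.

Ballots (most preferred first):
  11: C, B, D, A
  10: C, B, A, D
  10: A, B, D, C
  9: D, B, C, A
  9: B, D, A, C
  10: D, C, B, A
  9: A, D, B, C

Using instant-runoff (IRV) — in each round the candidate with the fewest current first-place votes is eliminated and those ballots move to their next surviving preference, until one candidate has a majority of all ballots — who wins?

D

Round 1: A 19, B 9, C 21, D 19. B eliminated.
Round 2: A 19, C 21, D 28. A eliminated.
Round 3: C 21, D 47. D has a majority (≥35).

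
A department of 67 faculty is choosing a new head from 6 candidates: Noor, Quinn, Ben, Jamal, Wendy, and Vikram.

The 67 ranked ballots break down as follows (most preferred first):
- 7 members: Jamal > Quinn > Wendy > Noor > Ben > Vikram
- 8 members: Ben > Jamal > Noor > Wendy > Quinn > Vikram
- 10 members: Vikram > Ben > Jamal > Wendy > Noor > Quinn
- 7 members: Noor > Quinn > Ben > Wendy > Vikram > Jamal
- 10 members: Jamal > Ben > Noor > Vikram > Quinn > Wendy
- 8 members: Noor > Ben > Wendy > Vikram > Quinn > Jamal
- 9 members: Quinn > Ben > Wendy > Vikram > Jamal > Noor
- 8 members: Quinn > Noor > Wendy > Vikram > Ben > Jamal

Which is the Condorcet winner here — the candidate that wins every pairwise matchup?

Ben

Ben vs Noor: 37–30
Ben vs Quinn: 36–31
Ben vs Jamal: 50–17
Ben vs Wendy: 52–15
Ben vs Vikram: 49–18
Ben beats every other candidate.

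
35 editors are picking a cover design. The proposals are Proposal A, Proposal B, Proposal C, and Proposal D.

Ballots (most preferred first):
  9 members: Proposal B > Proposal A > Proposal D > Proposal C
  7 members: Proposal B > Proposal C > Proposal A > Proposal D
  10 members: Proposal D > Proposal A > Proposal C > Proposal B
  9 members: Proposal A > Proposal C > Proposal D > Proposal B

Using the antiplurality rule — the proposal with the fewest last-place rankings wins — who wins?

Last-place votes: Proposal A 0, Proposal B 19, Proposal C 9, Proposal D 7.

Proposal A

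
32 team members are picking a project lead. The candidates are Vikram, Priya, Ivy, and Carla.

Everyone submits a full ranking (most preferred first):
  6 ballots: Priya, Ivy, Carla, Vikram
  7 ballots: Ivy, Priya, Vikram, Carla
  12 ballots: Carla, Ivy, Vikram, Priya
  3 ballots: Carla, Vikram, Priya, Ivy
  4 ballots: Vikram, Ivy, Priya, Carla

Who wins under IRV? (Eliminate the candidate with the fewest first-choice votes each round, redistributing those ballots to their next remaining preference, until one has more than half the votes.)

Round 1: Vikram 4, Priya 6, Ivy 7, Carla 15. Vikram eliminated.
Round 2: Priya 6, Ivy 11, Carla 15. Priya eliminated.
Round 3: Ivy 17, Carla 15. Ivy has a majority (≥17).

Ivy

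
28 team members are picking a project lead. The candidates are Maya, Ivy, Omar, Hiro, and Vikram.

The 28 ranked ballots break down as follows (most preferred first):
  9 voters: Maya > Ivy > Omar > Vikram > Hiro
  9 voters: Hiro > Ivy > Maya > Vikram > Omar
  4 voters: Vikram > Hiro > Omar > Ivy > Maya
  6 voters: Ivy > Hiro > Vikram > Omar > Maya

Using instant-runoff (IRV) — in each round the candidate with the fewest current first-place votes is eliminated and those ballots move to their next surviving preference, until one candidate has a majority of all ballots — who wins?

Round 1: Maya 9, Ivy 6, Omar 0, Hiro 9, Vikram 4. Omar eliminated.
Round 2: Maya 9, Ivy 6, Hiro 9, Vikram 4. Vikram eliminated.
Round 3: Maya 9, Ivy 6, Hiro 13. Ivy eliminated.
Round 4: Maya 9, Hiro 19. Hiro has a majority (≥15).

Hiro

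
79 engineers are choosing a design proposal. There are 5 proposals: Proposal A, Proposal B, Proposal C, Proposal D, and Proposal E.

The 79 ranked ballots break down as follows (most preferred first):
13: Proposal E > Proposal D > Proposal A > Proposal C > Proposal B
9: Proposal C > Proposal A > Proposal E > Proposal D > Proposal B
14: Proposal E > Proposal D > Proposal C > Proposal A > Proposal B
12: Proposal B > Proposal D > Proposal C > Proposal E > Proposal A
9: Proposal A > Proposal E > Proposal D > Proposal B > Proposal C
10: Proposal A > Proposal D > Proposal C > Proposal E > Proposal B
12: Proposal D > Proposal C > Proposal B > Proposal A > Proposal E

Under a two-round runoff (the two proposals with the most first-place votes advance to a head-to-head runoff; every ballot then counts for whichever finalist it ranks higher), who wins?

Proposal A

Round 1 first-place votes: Proposal A 19, Proposal B 12, Proposal C 9, Proposal D 12, Proposal E 27. Proposal E and Proposal A advance.
Runoff: Proposal E is ranked above Proposal A on 39 ballots, Proposal A above Proposal E on 40.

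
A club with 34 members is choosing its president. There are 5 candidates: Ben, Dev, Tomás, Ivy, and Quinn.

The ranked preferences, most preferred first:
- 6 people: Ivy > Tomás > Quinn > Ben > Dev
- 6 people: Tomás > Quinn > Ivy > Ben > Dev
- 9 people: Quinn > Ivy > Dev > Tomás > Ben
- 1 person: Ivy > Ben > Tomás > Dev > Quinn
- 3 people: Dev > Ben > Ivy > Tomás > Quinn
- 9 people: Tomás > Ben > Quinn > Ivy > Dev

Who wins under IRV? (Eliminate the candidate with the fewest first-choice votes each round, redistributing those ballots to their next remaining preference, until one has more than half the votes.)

Round 1: Ben 0, Dev 3, Tomás 15, Ivy 7, Quinn 9. Ben eliminated.
Round 2: Dev 3, Tomás 15, Ivy 7, Quinn 9. Dev eliminated.
Round 3: Tomás 15, Ivy 10, Quinn 9. Quinn eliminated.
Round 4: Tomás 15, Ivy 19. Ivy has a majority (≥18).

Ivy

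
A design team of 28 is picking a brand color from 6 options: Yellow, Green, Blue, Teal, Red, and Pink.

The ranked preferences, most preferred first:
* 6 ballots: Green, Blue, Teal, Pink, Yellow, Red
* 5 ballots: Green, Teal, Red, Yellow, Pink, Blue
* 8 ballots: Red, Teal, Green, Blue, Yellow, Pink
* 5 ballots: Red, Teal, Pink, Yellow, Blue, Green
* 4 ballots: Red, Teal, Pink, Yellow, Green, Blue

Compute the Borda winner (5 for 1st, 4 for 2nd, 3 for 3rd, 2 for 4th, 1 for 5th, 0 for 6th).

Teal

Yellow: 6×1 + 5×2 + 8×1 + 5×2 + 4×2 = 42
Green: 6×5 + 5×5 + 8×3 + 5×0 + 4×1 = 83
Blue: 6×4 + 5×0 + 8×2 + 5×1 + 4×0 = 45
Teal: 6×3 + 5×4 + 8×4 + 5×4 + 4×4 = 106
Red: 6×0 + 5×3 + 8×5 + 5×5 + 4×5 = 100
Pink: 6×2 + 5×1 + 8×0 + 5×3 + 4×3 = 44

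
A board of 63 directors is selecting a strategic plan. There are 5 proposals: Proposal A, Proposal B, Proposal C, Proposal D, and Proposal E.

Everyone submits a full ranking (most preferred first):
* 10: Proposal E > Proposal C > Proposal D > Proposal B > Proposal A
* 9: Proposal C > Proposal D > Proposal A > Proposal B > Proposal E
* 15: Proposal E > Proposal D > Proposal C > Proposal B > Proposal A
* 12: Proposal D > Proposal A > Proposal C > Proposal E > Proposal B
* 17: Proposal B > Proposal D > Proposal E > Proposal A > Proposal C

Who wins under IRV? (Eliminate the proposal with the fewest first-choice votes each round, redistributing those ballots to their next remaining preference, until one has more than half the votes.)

Round 1: Proposal A 0, Proposal B 17, Proposal C 9, Proposal D 12, Proposal E 25. Proposal A eliminated.
Round 2: Proposal B 17, Proposal C 9, Proposal D 12, Proposal E 25. Proposal C eliminated.
Round 3: Proposal B 17, Proposal D 21, Proposal E 25. Proposal B eliminated.
Round 4: Proposal D 38, Proposal E 25. Proposal D has a majority (≥32).

Proposal D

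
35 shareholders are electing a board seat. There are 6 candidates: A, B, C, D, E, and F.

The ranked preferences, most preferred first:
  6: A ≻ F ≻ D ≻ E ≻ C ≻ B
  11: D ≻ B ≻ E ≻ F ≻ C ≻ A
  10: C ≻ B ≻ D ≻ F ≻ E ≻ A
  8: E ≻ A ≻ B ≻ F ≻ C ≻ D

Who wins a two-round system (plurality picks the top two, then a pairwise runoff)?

Round 1 first-place votes: A 6, B 0, C 10, D 11, E 8, F 0. D and C advance.
Runoff: D is ranked above C on 17 ballots, C above D on 18.

C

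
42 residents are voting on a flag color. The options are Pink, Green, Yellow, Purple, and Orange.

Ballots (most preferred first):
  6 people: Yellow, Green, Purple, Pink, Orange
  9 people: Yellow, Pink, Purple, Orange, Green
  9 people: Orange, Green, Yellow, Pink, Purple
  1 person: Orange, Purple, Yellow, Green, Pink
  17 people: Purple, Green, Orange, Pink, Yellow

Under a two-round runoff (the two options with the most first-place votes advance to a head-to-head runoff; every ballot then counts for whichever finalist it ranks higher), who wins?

Round 1 first-place votes: Pink 0, Green 0, Yellow 15, Purple 17, Orange 10. Purple and Yellow advance.
Runoff: Purple is ranked above Yellow on 18 ballots, Yellow above Purple on 24.

Yellow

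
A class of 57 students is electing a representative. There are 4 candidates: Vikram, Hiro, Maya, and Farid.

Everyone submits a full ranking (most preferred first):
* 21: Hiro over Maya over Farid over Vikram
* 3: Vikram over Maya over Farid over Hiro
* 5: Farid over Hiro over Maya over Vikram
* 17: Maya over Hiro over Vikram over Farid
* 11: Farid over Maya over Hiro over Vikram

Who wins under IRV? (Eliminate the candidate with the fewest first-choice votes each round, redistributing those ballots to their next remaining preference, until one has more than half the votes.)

Maya

Round 1: Vikram 3, Hiro 21, Maya 17, Farid 16. Vikram eliminated.
Round 2: Hiro 21, Maya 20, Farid 16. Farid eliminated.
Round 3: Hiro 26, Maya 31. Maya has a majority (≥29).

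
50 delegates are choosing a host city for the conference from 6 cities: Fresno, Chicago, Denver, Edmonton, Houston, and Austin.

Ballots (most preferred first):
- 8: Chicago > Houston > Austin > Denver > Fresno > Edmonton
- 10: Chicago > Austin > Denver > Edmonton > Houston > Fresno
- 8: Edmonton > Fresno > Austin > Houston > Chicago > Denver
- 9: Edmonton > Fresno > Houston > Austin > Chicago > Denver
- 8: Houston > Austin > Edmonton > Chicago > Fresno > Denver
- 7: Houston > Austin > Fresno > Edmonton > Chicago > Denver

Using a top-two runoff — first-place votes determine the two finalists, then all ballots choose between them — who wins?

Round 1 first-place votes: Fresno 0, Chicago 18, Denver 0, Edmonton 17, Houston 15, Austin 0. Chicago and Edmonton advance.
Runoff: Chicago is ranked above Edmonton on 18 ballots, Edmonton above Chicago on 32.

Edmonton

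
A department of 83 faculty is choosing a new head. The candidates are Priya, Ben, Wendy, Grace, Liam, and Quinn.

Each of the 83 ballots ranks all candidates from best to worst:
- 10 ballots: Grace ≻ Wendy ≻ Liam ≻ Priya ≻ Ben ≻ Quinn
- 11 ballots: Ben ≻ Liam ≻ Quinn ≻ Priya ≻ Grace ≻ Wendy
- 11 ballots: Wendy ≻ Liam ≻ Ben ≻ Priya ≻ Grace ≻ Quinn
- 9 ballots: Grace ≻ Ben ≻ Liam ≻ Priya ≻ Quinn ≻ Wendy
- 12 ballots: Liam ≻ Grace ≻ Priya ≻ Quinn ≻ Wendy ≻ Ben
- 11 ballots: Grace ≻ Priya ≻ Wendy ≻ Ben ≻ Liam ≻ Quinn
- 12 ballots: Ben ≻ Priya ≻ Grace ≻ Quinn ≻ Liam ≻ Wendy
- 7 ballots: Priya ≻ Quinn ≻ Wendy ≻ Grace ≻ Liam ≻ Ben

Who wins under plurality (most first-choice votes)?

Grace

First-place votes: Priya 7, Ben 23, Wendy 11, Grace 30, Liam 12, Quinn 0.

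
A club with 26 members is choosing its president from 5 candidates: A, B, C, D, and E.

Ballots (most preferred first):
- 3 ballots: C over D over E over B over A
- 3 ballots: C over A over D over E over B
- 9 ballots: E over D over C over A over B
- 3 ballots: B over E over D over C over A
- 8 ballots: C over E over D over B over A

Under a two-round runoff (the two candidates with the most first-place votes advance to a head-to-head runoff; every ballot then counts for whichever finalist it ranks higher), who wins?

C

Round 1 first-place votes: A 0, B 3, C 14, D 0, E 9. C and E advance.
Runoff: C is ranked above E on 14 ballots, E above C on 12.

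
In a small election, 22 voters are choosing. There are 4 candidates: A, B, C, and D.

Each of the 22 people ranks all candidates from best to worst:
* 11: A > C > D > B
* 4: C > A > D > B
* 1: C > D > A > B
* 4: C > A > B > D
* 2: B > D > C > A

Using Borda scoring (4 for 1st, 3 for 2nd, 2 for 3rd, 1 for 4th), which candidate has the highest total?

C

A: 11×4 + 4×3 + 1×2 + 4×3 + 2×1 = 72
B: 11×1 + 4×1 + 1×1 + 4×2 + 2×4 = 32
C: 11×3 + 4×4 + 1×4 + 4×4 + 2×2 = 73
D: 11×2 + 4×2 + 1×3 + 4×1 + 2×3 = 43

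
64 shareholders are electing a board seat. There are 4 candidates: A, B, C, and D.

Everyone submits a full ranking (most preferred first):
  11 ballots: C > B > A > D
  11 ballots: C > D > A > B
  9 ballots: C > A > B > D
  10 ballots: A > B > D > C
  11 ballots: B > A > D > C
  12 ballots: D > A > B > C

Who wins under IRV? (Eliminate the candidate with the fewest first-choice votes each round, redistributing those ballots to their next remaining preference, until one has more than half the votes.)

B

Round 1: A 10, B 11, C 31, D 12. A eliminated.
Round 2: B 21, C 31, D 12. D eliminated.
Round 3: B 33, C 31. B has a majority (≥33).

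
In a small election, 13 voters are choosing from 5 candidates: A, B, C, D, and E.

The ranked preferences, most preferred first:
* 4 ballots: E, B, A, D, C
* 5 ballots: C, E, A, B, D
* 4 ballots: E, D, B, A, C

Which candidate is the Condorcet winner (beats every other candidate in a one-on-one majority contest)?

E vs A: 13–0
E vs B: 13–0
E vs C: 8–5
E vs D: 13–0
E beats every other candidate.

E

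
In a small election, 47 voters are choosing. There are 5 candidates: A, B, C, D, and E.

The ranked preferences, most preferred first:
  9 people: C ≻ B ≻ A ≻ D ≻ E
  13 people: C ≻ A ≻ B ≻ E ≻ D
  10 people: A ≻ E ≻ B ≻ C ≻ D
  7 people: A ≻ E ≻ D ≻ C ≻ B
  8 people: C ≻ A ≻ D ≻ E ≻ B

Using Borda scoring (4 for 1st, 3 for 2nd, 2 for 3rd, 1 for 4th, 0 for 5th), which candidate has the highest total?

A

A: 9×2 + 13×3 + 10×4 + 7×4 + 8×3 = 149
B: 9×3 + 13×2 + 10×2 + 7×0 + 8×0 = 73
C: 9×4 + 13×4 + 10×1 + 7×1 + 8×4 = 137
D: 9×1 + 13×0 + 10×0 + 7×2 + 8×2 = 39
E: 9×0 + 13×1 + 10×3 + 7×3 + 8×1 = 72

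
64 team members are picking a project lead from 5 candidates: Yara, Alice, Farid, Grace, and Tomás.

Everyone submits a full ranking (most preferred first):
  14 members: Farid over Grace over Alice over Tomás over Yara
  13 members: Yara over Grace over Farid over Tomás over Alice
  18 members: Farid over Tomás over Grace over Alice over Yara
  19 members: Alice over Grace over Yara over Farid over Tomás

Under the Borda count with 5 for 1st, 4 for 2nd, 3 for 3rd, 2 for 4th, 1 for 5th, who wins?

Grace

Yara: 14×1 + 13×5 + 18×1 + 19×3 = 154
Alice: 14×3 + 13×1 + 18×2 + 19×5 = 186
Farid: 14×5 + 13×3 + 18×5 + 19×2 = 237
Grace: 14×4 + 13×4 + 18×3 + 19×4 = 238
Tomás: 14×2 + 13×2 + 18×4 + 19×1 = 145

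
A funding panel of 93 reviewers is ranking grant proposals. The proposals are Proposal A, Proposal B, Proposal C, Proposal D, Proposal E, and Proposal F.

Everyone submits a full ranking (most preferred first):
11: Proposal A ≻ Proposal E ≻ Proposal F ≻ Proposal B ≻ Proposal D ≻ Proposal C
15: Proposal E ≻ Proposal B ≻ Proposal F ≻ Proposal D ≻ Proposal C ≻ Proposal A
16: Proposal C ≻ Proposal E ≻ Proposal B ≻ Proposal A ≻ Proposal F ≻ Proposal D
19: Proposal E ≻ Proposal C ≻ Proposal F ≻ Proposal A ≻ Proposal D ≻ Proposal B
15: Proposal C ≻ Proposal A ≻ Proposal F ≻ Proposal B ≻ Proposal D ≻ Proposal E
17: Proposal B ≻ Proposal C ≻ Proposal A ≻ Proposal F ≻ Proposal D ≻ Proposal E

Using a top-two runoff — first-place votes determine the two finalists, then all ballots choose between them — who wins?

Proposal C

Round 1 first-place votes: Proposal A 11, Proposal B 17, Proposal C 31, Proposal D 0, Proposal E 34, Proposal F 0. Proposal E and Proposal C advance.
Runoff: Proposal E is ranked above Proposal C on 45 ballots, Proposal C above Proposal E on 48.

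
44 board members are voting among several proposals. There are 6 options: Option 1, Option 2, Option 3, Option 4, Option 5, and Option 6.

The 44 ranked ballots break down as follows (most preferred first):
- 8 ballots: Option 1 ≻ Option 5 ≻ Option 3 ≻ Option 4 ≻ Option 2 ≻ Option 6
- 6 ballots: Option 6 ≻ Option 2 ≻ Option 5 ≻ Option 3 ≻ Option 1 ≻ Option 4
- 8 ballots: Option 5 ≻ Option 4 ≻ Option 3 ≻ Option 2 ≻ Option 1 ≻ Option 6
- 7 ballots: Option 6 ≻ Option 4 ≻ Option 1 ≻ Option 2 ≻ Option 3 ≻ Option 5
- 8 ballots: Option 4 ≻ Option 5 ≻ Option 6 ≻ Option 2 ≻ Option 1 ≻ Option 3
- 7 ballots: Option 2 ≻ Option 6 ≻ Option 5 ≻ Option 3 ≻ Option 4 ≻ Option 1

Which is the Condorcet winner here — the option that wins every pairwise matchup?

Option 5

Option 5 vs Option 1: 29–15
Option 5 vs Option 2: 24–20
Option 5 vs Option 3: 37–7
Option 5 vs Option 4: 29–15
Option 5 vs Option 6: 24–20
Option 5 beats every other option.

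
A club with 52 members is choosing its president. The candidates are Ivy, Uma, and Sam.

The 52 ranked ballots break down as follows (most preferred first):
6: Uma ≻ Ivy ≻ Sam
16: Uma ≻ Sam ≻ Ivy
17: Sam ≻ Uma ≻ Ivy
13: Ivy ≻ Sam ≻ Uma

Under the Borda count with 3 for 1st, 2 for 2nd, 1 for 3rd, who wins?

Sam

Ivy: 6×2 + 16×1 + 17×1 + 13×3 = 84
Uma: 6×3 + 16×3 + 17×2 + 13×1 = 113
Sam: 6×1 + 16×2 + 17×3 + 13×2 = 115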